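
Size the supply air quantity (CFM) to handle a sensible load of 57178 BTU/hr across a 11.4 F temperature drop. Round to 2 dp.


CFM = 57178 / (1.08 * 11.4) = 4644.09

4644.09 CFM


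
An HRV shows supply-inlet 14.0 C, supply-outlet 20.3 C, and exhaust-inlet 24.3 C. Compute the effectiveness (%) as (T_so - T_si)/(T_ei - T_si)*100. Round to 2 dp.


eff = (20.3-14.0)/(24.3-14.0)*100 = 61.17 %

61.17 %


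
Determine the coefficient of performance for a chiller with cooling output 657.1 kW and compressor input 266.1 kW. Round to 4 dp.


COP = 657.1 / 266.1 = 2.4694

2.4694


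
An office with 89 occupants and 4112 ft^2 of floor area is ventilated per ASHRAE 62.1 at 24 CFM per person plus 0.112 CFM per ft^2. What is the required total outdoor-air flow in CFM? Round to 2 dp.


Total = 89*24 + 4112*0.112 = 2596.54 CFM

2596.54 CFM


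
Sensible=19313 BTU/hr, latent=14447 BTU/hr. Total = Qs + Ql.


Qt = 19313 + 14447 = 33760 BTU/hr

33760 BTU/hr


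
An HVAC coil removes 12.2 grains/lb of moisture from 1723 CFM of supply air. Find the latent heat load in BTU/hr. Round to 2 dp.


Q = 0.68 * 1723 * 12.2 = 14294.01 BTU/hr

14294.01 BTU/hr


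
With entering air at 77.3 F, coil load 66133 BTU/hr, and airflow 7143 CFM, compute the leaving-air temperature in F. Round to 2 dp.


dT = 66133/(1.08*7143) = 8.5726
T_leave = 77.3 - 8.5726 = 68.73 F

68.73 F


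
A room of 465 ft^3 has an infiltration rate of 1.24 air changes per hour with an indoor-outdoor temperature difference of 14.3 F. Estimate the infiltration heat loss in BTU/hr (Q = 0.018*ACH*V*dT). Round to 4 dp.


Q = 0.018 * 1.24 * 465 * 14.3 = 148.4168 BTU/hr

148.4168 BTU/hr


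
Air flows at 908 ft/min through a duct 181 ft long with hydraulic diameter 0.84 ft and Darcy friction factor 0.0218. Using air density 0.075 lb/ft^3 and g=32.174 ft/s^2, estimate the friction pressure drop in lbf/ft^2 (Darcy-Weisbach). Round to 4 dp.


v_fps = 908/60 = 15.1333 ft/s
dp = 0.0218*(181/0.84)*0.075*15.1333^2/(2*32.174) = 1.2539 lbf/ft^2

1.2539 lbf/ft^2


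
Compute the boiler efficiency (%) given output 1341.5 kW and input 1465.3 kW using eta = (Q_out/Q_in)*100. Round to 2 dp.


eta = (1341.5/1465.3)*100 = 91.55 %

91.55 %


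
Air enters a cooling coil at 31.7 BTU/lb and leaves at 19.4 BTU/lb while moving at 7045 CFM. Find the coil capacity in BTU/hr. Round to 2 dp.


Q = 4.5 * 7045 * (31.7 - 19.4) = 389940.75 BTU/hr

389940.75 BTU/hr


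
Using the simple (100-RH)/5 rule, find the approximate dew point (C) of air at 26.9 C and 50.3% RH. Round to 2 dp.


Td = 26.9 - (100-50.3)/5 = 16.96 C

16.96 C


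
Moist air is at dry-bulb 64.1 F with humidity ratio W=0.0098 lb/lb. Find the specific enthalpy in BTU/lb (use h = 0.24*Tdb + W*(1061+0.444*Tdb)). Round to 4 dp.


h = 0.24*64.1 + 0.0098*(1061+0.444*64.1) = 26.0607 BTU/lb

26.0607 BTU/lb


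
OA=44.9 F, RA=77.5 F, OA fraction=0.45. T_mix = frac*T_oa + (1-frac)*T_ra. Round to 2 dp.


T_mix = 0.45*44.9 + 0.55*77.5 = 62.83 F

62.83 F


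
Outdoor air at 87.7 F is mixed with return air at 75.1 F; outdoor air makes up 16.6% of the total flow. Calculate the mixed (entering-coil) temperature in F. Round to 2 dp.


T_mix = 75.1 + (16.6/100)*(87.7-75.1) = 77.19 F

77.19 F


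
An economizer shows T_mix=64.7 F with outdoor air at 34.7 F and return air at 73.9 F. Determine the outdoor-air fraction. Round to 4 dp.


frac = (64.7 - 73.9) / (34.7 - 73.9) = 0.2347

0.2347


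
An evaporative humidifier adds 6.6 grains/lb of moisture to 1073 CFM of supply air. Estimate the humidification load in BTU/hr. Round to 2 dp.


Q = 0.68 * 1073 * 6.6 = 4815.62 BTU/hr

4815.62 BTU/hr


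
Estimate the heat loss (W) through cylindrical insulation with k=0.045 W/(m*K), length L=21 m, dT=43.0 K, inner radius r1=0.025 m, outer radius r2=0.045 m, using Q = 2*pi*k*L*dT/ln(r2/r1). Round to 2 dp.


Q = 2*pi*0.045*21*43.0/ln(0.045/0.025) = 434.37 W

434.37 W


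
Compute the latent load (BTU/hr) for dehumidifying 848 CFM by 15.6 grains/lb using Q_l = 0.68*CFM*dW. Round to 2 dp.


Q = 0.68 * 848 * 15.6 = 8995.58 BTU/hr

8995.58 BTU/hr


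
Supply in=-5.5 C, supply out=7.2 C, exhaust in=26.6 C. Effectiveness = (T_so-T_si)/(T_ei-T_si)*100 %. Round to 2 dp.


eff = (7.2-(-5.5))/(26.6-(-5.5))*100 = 39.56 %

39.56 %


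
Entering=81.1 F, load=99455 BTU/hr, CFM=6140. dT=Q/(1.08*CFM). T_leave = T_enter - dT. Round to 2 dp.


dT = 99455/(1.08*6140) = 14.9980
T_leave = 81.1 - 14.9980 = 66.10 F

66.10 F


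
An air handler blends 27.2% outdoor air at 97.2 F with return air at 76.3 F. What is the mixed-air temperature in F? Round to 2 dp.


T_mix = 76.3 + (27.2/100)*(97.2-76.3) = 81.98 F

81.98 F


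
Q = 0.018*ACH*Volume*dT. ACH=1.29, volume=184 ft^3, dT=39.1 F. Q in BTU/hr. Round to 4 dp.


Q = 0.018 * 1.29 * 184 * 39.1 = 167.0540 BTU/hr

167.0540 BTU/hr


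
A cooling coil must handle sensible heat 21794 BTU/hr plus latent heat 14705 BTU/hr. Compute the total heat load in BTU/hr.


Qt = 21794 + 14705 = 36499 BTU/hr

36499 BTU/hr


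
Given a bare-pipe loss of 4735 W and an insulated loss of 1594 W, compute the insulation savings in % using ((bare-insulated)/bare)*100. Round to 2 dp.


Savings = ((4735-1594)/4735)*100 = 66.34 %

66.34 %


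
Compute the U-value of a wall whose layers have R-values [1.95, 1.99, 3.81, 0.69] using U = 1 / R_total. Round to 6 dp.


R_total = 1.95 + 1.99 + 3.81 + 0.69 = 8.44
U = 1/8.44 = 0.118483

0.118483


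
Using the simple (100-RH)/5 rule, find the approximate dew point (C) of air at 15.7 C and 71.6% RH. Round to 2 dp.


Td = 15.7 - (100-71.6)/5 = 10.02 C

10.02 C


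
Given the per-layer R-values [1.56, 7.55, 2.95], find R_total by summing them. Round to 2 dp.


R_total = 1.56 + 7.55 + 2.95 = 12.06

12.06


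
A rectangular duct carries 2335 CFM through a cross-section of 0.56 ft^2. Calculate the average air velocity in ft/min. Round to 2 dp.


V = 2335 / 0.56 = 4169.64 ft/min

4169.64 ft/min


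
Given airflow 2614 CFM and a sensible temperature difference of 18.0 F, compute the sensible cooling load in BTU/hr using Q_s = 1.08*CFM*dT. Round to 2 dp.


Q = 1.08 * 2614 * 18.0 = 50816.16 BTU/hr

50816.16 BTU/hr


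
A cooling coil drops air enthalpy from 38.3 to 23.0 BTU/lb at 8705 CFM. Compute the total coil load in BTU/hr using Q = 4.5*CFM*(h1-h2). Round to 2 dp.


Q = 4.5 * 8705 * (38.3 - 23.0) = 599339.25 BTU/hr

599339.25 BTU/hr


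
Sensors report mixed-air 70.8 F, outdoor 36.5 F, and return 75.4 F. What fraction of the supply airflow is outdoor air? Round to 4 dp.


frac = (70.8 - 75.4) / (36.5 - 75.4) = 0.1183

0.1183


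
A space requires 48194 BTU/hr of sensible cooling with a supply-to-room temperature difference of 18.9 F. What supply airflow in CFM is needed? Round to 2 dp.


CFM = 48194 / (1.08 * 18.9) = 2361.06

2361.06 CFM


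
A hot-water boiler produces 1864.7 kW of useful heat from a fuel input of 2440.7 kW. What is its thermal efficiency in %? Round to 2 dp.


eta = (1864.7/2440.7)*100 = 76.40 %

76.40 %


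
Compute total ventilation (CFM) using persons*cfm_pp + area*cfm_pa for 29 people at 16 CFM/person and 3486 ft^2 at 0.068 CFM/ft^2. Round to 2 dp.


Total = 29*16 + 3486*0.068 = 701.05 CFM

701.05 CFM


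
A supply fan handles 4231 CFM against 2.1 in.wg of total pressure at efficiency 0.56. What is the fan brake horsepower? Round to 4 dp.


BHP = 4231 * 2.1 / (6356 * 0.56) = 2.4963 hp

2.4963 hp


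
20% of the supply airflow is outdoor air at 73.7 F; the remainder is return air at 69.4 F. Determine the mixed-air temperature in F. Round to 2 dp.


T_mix = 0.2*73.7 + 0.8*69.4 = 70.26 F

70.26 F


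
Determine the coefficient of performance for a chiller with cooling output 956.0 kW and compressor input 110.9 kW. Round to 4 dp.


COP = 956.0 / 110.9 = 8.6204

8.6204


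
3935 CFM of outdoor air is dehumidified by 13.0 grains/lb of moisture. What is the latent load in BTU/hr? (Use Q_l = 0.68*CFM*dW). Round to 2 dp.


Q = 0.68 * 3935 * 13.0 = 34785.40 BTU/hr

34785.40 BTU/hr


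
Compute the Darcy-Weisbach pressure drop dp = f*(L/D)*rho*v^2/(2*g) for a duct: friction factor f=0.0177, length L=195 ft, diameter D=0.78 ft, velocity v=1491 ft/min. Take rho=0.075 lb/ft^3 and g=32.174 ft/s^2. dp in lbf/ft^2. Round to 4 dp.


v_fps = 1491/60 = 24.85 ft/s
dp = 0.0177*(195/0.78)*0.075*24.85^2/(2*32.174) = 3.1849 lbf/ft^2

3.1849 lbf/ft^2


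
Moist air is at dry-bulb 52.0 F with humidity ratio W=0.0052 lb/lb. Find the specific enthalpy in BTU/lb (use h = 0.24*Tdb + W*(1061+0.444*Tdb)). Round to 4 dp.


h = 0.24*52.0 + 0.0052*(1061+0.444*52.0) = 18.1173 BTU/lb

18.1173 BTU/lb


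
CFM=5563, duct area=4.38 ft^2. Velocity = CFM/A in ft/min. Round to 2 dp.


V = 5563 / 4.38 = 1270.09 ft/min

1270.09 ft/min


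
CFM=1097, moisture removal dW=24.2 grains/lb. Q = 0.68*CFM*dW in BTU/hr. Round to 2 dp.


Q = 0.68 * 1097 * 24.2 = 18052.23 BTU/hr

18052.23 BTU/hr


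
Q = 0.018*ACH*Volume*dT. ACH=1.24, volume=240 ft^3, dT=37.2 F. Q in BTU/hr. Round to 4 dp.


Q = 0.018 * 1.24 * 240 * 37.2 = 199.2730 BTU/hr

199.2730 BTU/hr


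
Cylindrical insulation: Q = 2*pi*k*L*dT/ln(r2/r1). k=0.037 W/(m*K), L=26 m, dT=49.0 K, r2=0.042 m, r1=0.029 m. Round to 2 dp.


Q = 2*pi*0.037*26*49.0/ln(0.042/0.029) = 799.67 W

799.67 W


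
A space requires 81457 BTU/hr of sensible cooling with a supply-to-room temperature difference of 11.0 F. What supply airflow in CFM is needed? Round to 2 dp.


CFM = 81457 / (1.08 * 11.0) = 6856.65

6856.65 CFM


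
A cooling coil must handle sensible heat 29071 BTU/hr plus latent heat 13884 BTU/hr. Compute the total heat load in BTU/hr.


Qt = 29071 + 13884 = 42955 BTU/hr

42955 BTU/hr


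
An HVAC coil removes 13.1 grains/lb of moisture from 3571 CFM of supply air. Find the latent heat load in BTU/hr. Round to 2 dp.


Q = 0.68 * 3571 * 13.1 = 31810.47 BTU/hr

31810.47 BTU/hr


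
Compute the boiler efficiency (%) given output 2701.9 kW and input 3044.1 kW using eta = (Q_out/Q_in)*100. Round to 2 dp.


eta = (2701.9/3044.1)*100 = 88.76 %

88.76 %


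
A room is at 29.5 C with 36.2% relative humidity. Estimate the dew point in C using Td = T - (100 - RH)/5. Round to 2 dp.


Td = 29.5 - (100-36.2)/5 = 16.74 C

16.74 C


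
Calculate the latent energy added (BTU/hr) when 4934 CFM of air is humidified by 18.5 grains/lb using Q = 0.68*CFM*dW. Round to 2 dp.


Q = 0.68 * 4934 * 18.5 = 62069.72 BTU/hr

62069.72 BTU/hr


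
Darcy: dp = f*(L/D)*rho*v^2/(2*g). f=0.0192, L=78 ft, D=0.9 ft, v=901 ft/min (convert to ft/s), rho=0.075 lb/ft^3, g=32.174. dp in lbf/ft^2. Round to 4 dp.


v_fps = 901/60 = 15.0167 ft/s
dp = 0.0192*(78/0.9)*0.075*15.0167^2/(2*32.174) = 0.4373 lbf/ft^2

0.4373 lbf/ft^2


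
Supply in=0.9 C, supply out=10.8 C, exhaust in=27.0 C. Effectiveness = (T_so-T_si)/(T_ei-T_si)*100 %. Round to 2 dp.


eff = (10.8-0.9)/(27.0-0.9)*100 = 37.93 %

37.93 %


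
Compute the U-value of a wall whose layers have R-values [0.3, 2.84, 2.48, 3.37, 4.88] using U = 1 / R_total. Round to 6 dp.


R_total = 0.3 + 2.84 + 2.48 + 3.37 + 4.88 = 13.87
U = 1/13.87 = 0.072098

0.072098


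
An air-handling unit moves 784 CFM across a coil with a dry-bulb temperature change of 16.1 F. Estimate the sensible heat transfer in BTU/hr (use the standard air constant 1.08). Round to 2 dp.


Q = 1.08 * 784 * 16.1 = 13632.19 BTU/hr

13632.19 BTU/hr


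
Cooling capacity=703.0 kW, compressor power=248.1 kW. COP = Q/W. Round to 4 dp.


COP = 703.0 / 248.1 = 2.8335

2.8335


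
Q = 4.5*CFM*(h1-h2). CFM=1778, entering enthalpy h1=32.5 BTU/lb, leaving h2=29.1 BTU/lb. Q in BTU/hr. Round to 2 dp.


Q = 4.5 * 1778 * (32.5 - 29.1) = 27203.40 BTU/hr

27203.40 BTU/hr


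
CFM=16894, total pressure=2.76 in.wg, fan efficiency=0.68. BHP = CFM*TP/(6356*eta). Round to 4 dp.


BHP = 16894 * 2.76 / (6356 * 0.68) = 10.7882 hp

10.7882 hp


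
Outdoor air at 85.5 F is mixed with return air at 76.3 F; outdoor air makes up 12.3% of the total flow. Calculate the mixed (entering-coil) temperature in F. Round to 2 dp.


T_mix = 76.3 + (12.3/100)*(85.5-76.3) = 77.43 F

77.43 F


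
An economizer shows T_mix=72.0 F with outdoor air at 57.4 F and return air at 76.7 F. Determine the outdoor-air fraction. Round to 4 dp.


frac = (72.0 - 76.7) / (57.4 - 76.7) = 0.2435

0.2435


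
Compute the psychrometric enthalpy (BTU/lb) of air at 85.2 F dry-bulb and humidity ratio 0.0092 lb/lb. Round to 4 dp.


h = 0.24*85.2 + 0.0092*(1061+0.444*85.2) = 30.5572 BTU/lb

30.5572 BTU/lb


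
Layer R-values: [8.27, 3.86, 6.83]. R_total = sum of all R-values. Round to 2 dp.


R_total = 8.27 + 3.86 + 6.83 = 18.96

18.96


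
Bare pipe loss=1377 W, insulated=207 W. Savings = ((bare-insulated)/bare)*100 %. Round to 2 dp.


Savings = ((1377-207)/1377)*100 = 84.97 %

84.97 %


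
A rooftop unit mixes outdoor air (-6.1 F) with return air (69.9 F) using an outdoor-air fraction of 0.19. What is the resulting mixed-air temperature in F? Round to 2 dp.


T_mix = 0.19*(-6.1) + 0.81*69.9 = 55.46 F

55.46 F


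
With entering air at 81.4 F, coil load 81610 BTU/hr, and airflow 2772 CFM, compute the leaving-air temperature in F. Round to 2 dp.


dT = 81610/(1.08*2772) = 27.2600
T_leave = 81.4 - 27.2600 = 54.14 F

54.14 F


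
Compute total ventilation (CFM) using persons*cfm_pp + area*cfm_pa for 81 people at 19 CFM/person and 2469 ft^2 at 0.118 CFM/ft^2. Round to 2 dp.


Total = 81*19 + 2469*0.118 = 1830.34 CFM

1830.34 CFM


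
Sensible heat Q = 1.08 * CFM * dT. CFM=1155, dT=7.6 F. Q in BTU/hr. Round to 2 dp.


Q = 1.08 * 1155 * 7.6 = 9480.24 BTU/hr

9480.24 BTU/hr


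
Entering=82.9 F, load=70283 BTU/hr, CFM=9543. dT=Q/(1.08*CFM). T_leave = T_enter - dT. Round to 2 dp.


dT = 70283/(1.08*9543) = 6.8193
T_leave = 82.9 - 6.8193 = 76.08 F

76.08 F


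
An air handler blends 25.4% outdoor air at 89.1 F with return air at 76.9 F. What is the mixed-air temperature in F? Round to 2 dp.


T_mix = 76.9 + (25.4/100)*(89.1-76.9) = 80.00 F

80.00 F


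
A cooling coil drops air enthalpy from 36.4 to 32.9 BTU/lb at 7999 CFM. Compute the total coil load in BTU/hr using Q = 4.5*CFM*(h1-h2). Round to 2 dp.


Q = 4.5 * 7999 * (36.4 - 32.9) = 125984.25 BTU/hr

125984.25 BTU/hr


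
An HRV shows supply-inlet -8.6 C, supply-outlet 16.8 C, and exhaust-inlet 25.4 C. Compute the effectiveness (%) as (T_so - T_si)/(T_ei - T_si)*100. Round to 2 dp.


eff = (16.8-(-8.6))/(25.4-(-8.6))*100 = 74.71 %

74.71 %


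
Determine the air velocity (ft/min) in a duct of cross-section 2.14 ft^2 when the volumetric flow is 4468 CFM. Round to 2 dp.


V = 4468 / 2.14 = 2087.85 ft/min

2087.85 ft/min


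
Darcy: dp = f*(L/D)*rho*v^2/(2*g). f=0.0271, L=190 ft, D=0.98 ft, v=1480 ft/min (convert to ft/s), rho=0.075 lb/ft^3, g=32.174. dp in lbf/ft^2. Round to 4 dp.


v_fps = 1480/60 = 24.6667 ft/s
dp = 0.0271*(190/0.98)*0.075*24.6667^2/(2*32.174) = 3.7260 lbf/ft^2

3.7260 lbf/ft^2


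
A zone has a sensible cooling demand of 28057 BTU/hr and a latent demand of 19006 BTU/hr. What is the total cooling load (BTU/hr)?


Qt = 28057 + 19006 = 47063 BTU/hr

47063 BTU/hr


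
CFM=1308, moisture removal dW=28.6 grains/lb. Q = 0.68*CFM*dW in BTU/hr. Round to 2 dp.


Q = 0.68 * 1308 * 28.6 = 25437.98 BTU/hr

25437.98 BTU/hr


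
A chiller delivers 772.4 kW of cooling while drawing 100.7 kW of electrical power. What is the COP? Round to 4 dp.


COP = 772.4 / 100.7 = 7.6703

7.6703


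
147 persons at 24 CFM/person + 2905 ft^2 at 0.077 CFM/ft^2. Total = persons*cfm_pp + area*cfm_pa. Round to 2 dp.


Total = 147*24 + 2905*0.077 = 3751.69 CFM

3751.69 CFM


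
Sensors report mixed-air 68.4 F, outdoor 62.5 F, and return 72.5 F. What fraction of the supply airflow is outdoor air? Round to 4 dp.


frac = (68.4 - 72.5) / (62.5 - 72.5) = 0.4100

0.4100


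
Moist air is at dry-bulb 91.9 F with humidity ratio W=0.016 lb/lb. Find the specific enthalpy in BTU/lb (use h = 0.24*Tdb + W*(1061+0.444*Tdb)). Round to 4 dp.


h = 0.24*91.9 + 0.016*(1061+0.444*91.9) = 39.6849 BTU/lb

39.6849 BTU/lb


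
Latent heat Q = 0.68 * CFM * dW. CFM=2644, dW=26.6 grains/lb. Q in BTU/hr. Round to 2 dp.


Q = 0.68 * 2644 * 26.6 = 47824.67 BTU/hr

47824.67 BTU/hr


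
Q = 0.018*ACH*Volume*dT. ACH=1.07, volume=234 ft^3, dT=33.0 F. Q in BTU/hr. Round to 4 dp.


Q = 0.018 * 1.07 * 234 * 33.0 = 148.7257 BTU/hr

148.7257 BTU/hr


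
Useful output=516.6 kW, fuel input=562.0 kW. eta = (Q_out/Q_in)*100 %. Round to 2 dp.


eta = (516.6/562.0)*100 = 91.92 %

91.92 %


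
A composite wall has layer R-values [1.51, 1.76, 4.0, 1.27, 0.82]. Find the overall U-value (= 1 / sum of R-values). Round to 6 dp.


R_total = 1.51 + 1.76 + 4.0 + 1.27 + 0.82 = 9.36
U = 1/9.36 = 0.106838

0.106838


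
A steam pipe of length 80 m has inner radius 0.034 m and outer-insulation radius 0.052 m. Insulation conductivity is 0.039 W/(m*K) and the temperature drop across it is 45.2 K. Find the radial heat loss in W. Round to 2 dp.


Q = 2*pi*0.039*80*45.2/ln(0.052/0.034) = 2085.47 W

2085.47 W


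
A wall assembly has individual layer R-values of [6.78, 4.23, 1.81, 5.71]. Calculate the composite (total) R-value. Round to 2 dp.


R_total = 6.78 + 4.23 + 1.81 + 5.71 = 18.53

18.53


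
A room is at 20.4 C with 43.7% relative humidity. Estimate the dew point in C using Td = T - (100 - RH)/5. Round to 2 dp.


Td = 20.4 - (100-43.7)/5 = 9.14 C

9.14 C


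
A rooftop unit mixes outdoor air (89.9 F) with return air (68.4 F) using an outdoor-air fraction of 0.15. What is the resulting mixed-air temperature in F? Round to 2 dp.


T_mix = 0.15*89.9 + 0.85*68.4 = 71.63 F

71.63 F


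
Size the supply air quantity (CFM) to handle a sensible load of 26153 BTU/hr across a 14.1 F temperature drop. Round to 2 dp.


CFM = 26153 / (1.08 * 14.1) = 1717.43

1717.43 CFM


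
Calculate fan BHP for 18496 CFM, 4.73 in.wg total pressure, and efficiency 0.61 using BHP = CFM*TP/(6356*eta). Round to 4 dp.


BHP = 18496 * 4.73 / (6356 * 0.61) = 22.5645 hp

22.5645 hp


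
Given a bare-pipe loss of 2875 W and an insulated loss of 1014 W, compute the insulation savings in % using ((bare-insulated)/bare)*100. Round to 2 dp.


Savings = ((2875-1014)/2875)*100 = 64.73 %

64.73 %


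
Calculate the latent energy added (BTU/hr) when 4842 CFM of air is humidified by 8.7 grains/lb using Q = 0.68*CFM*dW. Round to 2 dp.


Q = 0.68 * 4842 * 8.7 = 28645.27 BTU/hr

28645.27 BTU/hr


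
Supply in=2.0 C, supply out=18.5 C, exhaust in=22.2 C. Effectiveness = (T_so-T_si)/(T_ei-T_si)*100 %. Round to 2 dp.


eff = (18.5-2.0)/(22.2-2.0)*100 = 81.68 %

81.68 %


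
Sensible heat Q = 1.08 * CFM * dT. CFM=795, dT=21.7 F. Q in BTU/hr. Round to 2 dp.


Q = 1.08 * 795 * 21.7 = 18631.62 BTU/hr

18631.62 BTU/hr


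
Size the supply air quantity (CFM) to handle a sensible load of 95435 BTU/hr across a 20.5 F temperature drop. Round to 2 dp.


CFM = 95435 / (1.08 * 20.5) = 4310.52

4310.52 CFM


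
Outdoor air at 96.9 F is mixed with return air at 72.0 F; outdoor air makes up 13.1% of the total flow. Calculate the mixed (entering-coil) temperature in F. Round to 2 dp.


T_mix = 72.0 + (13.1/100)*(96.9-72.0) = 75.26 F

75.26 F


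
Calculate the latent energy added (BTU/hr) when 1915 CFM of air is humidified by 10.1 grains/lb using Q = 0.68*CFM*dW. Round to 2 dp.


Q = 0.68 * 1915 * 10.1 = 13152.22 BTU/hr

13152.22 BTU/hr


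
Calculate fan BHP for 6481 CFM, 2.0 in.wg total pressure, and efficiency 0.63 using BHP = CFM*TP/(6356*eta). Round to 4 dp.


BHP = 6481 * 2.0 / (6356 * 0.63) = 3.2370 hp

3.2370 hp


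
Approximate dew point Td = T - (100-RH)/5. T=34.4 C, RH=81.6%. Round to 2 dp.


Td = 34.4 - (100-81.6)/5 = 30.72 C

30.72 C


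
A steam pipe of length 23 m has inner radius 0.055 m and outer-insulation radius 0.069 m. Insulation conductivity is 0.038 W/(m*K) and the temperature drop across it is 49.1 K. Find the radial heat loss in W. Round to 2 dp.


Q = 2*pi*0.038*23*49.1/ln(0.069/0.055) = 1189.00 W

1189.00 W


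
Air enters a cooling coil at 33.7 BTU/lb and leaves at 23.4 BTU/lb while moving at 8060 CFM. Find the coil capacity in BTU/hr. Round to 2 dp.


Q = 4.5 * 8060 * (33.7 - 23.4) = 373581.00 BTU/hr

373581.00 BTU/hr


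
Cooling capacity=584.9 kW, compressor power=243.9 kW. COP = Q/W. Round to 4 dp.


COP = 584.9 / 243.9 = 2.3981

2.3981


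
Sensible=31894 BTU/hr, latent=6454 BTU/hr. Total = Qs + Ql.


Qt = 31894 + 6454 = 38348 BTU/hr

38348 BTU/hr


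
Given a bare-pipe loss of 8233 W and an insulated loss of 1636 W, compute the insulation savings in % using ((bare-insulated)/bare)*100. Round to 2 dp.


Savings = ((8233-1636)/8233)*100 = 80.13 %

80.13 %


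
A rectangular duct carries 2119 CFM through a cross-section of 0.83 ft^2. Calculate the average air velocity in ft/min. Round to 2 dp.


V = 2119 / 0.83 = 2553.01 ft/min

2553.01 ft/min


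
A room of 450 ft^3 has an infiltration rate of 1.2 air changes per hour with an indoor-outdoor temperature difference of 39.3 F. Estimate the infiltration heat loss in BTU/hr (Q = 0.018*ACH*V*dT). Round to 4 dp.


Q = 0.018 * 1.2 * 450 * 39.3 = 381.9960 BTU/hr

381.9960 BTU/hr


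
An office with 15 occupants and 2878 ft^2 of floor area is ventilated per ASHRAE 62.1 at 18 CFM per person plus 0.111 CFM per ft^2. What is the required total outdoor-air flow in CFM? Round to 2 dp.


Total = 15*18 + 2878*0.111 = 589.46 CFM

589.46 CFM


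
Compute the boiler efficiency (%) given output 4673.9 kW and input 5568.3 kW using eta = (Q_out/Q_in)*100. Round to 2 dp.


eta = (4673.9/5568.3)*100 = 83.94 %

83.94 %


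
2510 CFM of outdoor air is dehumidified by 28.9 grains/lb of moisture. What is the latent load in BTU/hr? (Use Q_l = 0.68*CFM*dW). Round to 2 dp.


Q = 0.68 * 2510 * 28.9 = 49326.52 BTU/hr

49326.52 BTU/hr


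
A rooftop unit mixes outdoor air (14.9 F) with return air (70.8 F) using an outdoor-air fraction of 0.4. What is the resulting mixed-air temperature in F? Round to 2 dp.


T_mix = 0.4*14.9 + 0.6*70.8 = 48.44 F

48.44 F


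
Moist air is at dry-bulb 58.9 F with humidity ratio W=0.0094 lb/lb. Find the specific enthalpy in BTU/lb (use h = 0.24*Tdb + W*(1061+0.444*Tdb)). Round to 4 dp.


h = 0.24*58.9 + 0.0094*(1061+0.444*58.9) = 24.3552 BTU/lb

24.3552 BTU/lb


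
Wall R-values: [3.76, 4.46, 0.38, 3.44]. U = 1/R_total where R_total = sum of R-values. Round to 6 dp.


R_total = 3.76 + 4.46 + 0.38 + 3.44 = 12.04
U = 1/12.04 = 0.083056

0.083056


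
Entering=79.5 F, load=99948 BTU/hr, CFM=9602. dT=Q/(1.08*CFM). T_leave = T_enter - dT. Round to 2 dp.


dT = 99948/(1.08*9602) = 9.6380
T_leave = 79.5 - 9.6380 = 69.86 F

69.86 F


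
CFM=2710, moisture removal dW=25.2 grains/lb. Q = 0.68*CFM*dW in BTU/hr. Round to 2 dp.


Q = 0.68 * 2710 * 25.2 = 46438.56 BTU/hr

46438.56 BTU/hr


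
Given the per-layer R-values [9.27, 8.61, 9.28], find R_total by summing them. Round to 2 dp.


R_total = 9.27 + 8.61 + 9.28 = 27.16

27.16


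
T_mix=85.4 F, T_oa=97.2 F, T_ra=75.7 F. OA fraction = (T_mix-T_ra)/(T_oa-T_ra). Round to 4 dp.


frac = (85.4 - 75.7) / (97.2 - 75.7) = 0.4512

0.4512


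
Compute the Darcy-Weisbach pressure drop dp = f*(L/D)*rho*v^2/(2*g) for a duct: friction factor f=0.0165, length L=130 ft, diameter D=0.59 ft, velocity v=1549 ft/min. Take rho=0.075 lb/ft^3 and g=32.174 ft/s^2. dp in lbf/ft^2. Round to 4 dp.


v_fps = 1549/60 = 25.8167 ft/s
dp = 0.0165*(130/0.59)*0.075*25.8167^2/(2*32.174) = 2.8242 lbf/ft^2

2.8242 lbf/ft^2


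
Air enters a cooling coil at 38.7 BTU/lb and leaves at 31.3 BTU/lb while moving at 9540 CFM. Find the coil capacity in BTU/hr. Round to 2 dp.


Q = 4.5 * 9540 * (38.7 - 31.3) = 317682.00 BTU/hr

317682.00 BTU/hr


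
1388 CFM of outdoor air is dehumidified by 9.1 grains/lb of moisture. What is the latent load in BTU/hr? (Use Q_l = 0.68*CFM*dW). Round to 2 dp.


Q = 0.68 * 1388 * 9.1 = 8588.94 BTU/hr

8588.94 BTU/hr


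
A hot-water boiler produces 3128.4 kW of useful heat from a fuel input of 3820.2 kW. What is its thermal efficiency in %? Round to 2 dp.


eta = (3128.4/3820.2)*100 = 81.89 %

81.89 %


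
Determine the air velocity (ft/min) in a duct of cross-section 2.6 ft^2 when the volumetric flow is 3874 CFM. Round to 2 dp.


V = 3874 / 2.6 = 1490.00 ft/min

1490.00 ft/min


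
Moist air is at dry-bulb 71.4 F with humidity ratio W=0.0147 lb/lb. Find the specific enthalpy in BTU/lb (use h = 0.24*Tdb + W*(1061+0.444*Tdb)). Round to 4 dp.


h = 0.24*71.4 + 0.0147*(1061+0.444*71.4) = 33.1987 BTU/lb

33.1987 BTU/lb


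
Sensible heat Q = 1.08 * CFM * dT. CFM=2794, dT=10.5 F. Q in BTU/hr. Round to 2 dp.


Q = 1.08 * 2794 * 10.5 = 31683.96 BTU/hr

31683.96 BTU/hr


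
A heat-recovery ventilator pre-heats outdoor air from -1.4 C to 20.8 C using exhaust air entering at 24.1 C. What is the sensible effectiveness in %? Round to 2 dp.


eff = (20.8-(-1.4))/(24.1-(-1.4))*100 = 87.06 %

87.06 %


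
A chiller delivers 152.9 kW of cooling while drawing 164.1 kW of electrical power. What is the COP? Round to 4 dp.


COP = 152.9 / 164.1 = 0.9317

0.9317


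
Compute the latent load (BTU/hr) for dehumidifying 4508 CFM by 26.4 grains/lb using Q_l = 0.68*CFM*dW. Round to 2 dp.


Q = 0.68 * 4508 * 26.4 = 80927.62 BTU/hr

80927.62 BTU/hr


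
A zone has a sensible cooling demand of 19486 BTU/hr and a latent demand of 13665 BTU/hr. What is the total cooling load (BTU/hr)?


Qt = 19486 + 13665 = 33151 BTU/hr

33151 BTU/hr


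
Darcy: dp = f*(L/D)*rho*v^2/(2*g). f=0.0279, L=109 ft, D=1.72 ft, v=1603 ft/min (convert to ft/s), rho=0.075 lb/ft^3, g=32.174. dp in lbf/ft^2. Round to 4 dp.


v_fps = 1603/60 = 26.7167 ft/s
dp = 0.0279*(109/1.72)*0.075*26.7167^2/(2*32.174) = 1.4709 lbf/ft^2

1.4709 lbf/ft^2


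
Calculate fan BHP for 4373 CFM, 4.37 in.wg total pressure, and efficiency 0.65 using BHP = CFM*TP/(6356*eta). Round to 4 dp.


BHP = 4373 * 4.37 / (6356 * 0.65) = 4.6256 hp

4.6256 hp


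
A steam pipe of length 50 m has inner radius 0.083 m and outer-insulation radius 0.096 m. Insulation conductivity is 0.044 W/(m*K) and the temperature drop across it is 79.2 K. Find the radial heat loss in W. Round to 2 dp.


Q = 2*pi*0.044*50*79.2/ln(0.096/0.083) = 7523.88 W

7523.88 W


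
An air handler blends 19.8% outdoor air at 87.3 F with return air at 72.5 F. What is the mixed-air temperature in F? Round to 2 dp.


T_mix = 72.5 + (19.8/100)*(87.3-72.5) = 75.43 F

75.43 F


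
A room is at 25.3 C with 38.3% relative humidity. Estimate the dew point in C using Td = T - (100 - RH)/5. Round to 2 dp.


Td = 25.3 - (100-38.3)/5 = 12.96 C

12.96 C


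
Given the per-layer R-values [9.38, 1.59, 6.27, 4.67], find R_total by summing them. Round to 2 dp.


R_total = 9.38 + 1.59 + 6.27 + 4.67 = 21.91

21.91


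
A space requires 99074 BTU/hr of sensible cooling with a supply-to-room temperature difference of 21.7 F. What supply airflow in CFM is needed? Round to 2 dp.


CFM = 99074 / (1.08 * 21.7) = 4227.43

4227.43 CFM


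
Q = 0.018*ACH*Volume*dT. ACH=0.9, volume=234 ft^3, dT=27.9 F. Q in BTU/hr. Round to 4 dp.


Q = 0.018 * 0.9 * 234 * 27.9 = 105.7633 BTU/hr

105.7633 BTU/hr


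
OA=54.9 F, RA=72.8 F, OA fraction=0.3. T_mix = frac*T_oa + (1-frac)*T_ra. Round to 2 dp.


T_mix = 0.3*54.9 + 0.7*72.8 = 67.43 F

67.43 F


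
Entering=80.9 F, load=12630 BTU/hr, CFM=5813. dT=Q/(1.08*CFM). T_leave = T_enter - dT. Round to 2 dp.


dT = 12630/(1.08*5813) = 2.0118
T_leave = 80.9 - 2.0118 = 78.89 F

78.89 F


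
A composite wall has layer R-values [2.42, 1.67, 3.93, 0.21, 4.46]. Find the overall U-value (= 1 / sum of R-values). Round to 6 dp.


R_total = 2.42 + 1.67 + 3.93 + 0.21 + 4.46 = 12.69
U = 1/12.69 = 0.078802

0.078802


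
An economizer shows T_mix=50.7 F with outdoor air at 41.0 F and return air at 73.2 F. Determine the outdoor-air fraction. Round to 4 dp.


frac = (50.7 - 73.2) / (41.0 - 73.2) = 0.6988

0.6988


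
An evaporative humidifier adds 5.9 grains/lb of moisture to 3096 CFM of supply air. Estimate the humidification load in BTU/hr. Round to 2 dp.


Q = 0.68 * 3096 * 5.9 = 12421.15 BTU/hr

12421.15 BTU/hr


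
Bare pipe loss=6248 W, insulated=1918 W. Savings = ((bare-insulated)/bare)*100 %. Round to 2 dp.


Savings = ((6248-1918)/6248)*100 = 69.30 %

69.30 %


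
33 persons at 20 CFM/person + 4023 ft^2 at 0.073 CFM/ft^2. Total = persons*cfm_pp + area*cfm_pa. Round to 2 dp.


Total = 33*20 + 4023*0.073 = 953.68 CFM

953.68 CFM


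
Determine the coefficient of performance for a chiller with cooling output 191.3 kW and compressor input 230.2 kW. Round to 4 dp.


COP = 191.3 / 230.2 = 0.8310

0.8310


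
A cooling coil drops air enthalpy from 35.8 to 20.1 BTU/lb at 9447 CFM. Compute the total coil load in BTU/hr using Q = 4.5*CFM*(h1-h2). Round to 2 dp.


Q = 4.5 * 9447 * (35.8 - 20.1) = 667430.55 BTU/hr

667430.55 BTU/hr


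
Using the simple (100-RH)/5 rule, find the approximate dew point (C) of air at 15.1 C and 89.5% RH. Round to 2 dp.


Td = 15.1 - (100-89.5)/5 = 13.00 C

13.00 C


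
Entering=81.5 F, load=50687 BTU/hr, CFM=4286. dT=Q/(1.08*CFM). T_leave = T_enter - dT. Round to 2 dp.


dT = 50687/(1.08*4286) = 10.9502
T_leave = 81.5 - 10.9502 = 70.55 F

70.55 F


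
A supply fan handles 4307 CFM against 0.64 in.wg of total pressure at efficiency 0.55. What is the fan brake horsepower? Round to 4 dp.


BHP = 4307 * 0.64 / (6356 * 0.55) = 0.7885 hp

0.7885 hp


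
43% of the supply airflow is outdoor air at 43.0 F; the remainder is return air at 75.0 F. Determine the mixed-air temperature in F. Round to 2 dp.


T_mix = 0.43*43.0 + 0.57*75.0 = 61.24 F

61.24 F


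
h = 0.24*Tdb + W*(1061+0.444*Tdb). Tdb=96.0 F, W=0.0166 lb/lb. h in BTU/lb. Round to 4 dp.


h = 0.24*96.0 + 0.0166*(1061+0.444*96.0) = 41.3602 BTU/lb

41.3602 BTU/lb


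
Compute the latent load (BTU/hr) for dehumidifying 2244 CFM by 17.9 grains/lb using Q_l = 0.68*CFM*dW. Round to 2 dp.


Q = 0.68 * 2244 * 17.9 = 27313.97 BTU/hr

27313.97 BTU/hr


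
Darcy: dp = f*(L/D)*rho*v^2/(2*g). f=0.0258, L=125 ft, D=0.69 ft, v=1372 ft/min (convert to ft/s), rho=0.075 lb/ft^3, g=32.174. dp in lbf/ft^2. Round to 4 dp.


v_fps = 1372/60 = 22.8667 ft/s
dp = 0.0258*(125/0.69)*0.075*22.8667^2/(2*32.174) = 2.8485 lbf/ft^2

2.8485 lbf/ft^2


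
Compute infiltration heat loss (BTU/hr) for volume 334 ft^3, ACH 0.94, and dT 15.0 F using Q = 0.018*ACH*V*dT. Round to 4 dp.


Q = 0.018 * 0.94 * 334 * 15.0 = 84.7692 BTU/hr

84.7692 BTU/hr


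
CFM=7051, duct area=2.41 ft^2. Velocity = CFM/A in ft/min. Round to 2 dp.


V = 7051 / 2.41 = 2925.73 ft/min

2925.73 ft/min


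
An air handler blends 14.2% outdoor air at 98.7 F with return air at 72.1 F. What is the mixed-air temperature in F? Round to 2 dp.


T_mix = 72.1 + (14.2/100)*(98.7-72.1) = 75.88 F

75.88 F


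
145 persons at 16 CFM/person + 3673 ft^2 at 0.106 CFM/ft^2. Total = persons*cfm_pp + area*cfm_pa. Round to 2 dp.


Total = 145*16 + 3673*0.106 = 2709.34 CFM

2709.34 CFM


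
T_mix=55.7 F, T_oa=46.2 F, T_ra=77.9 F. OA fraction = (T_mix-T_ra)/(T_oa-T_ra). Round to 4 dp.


frac = (55.7 - 77.9) / (46.2 - 77.9) = 0.7003

0.7003


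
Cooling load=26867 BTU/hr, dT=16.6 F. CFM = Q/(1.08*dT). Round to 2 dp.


CFM = 26867 / (1.08 * 16.6) = 1498.61

1498.61 CFM


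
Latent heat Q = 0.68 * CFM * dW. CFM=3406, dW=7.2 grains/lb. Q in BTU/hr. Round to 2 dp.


Q = 0.68 * 3406 * 7.2 = 16675.78 BTU/hr

16675.78 BTU/hr


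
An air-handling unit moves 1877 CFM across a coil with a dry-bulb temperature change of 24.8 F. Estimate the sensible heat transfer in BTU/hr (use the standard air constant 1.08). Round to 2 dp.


Q = 1.08 * 1877 * 24.8 = 50273.57 BTU/hr

50273.57 BTU/hr


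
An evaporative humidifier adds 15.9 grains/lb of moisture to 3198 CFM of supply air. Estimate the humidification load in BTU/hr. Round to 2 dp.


Q = 0.68 * 3198 * 15.9 = 34576.78 BTU/hr

34576.78 BTU/hr


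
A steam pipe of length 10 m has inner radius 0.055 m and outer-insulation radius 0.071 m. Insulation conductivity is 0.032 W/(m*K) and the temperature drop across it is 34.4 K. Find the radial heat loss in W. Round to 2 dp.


Q = 2*pi*0.032*10*34.4/ln(0.071/0.055) = 270.87 W

270.87 W


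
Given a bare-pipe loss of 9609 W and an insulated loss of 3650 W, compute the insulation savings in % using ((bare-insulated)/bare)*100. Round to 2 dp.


Savings = ((9609-3650)/9609)*100 = 62.01 %

62.01 %


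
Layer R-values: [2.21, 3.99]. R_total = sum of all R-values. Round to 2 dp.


R_total = 2.21 + 3.99 = 6.20

6.20


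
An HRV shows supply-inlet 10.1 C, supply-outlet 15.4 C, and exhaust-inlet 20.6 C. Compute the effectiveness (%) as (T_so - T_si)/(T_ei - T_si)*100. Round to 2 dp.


eff = (15.4-10.1)/(20.6-10.1)*100 = 50.48 %

50.48 %


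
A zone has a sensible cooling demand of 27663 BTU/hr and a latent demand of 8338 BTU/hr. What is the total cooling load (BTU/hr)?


Qt = 27663 + 8338 = 36001 BTU/hr

36001 BTU/hr


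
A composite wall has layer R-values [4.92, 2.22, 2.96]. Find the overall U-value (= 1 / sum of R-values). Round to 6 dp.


R_total = 4.92 + 2.22 + 2.96 = 10.10
U = 1/10.10 = 0.099010

0.099010


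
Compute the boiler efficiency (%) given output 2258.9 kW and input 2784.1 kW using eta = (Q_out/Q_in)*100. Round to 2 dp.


eta = (2258.9/2784.1)*100 = 81.14 %

81.14 %


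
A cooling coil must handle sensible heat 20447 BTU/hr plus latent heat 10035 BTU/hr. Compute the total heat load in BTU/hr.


Qt = 20447 + 10035 = 30482 BTU/hr

30482 BTU/hr


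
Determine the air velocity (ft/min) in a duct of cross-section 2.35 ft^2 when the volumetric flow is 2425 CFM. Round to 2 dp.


V = 2425 / 2.35 = 1031.91 ft/min

1031.91 ft/min


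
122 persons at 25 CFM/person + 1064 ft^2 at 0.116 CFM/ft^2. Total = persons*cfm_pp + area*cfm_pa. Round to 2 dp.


Total = 122*25 + 1064*0.116 = 3173.42 CFM

3173.42 CFM


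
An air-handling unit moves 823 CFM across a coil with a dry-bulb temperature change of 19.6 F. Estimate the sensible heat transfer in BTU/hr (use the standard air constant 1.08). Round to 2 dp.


Q = 1.08 * 823 * 19.6 = 17421.26 BTU/hr

17421.26 BTU/hr


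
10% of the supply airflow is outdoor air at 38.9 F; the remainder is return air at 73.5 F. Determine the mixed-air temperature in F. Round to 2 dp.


T_mix = 0.1*38.9 + 0.9*73.5 = 70.04 F

70.04 F


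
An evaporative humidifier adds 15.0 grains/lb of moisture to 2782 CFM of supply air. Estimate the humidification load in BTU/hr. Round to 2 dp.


Q = 0.68 * 2782 * 15.0 = 28376.40 BTU/hr

28376.40 BTU/hr


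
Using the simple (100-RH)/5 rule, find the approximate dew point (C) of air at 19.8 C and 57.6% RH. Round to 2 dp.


Td = 19.8 - (100-57.6)/5 = 11.32 C

11.32 C


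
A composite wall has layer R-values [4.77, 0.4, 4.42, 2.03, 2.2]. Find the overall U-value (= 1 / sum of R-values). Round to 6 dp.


R_total = 4.77 + 0.4 + 4.42 + 2.03 + 2.2 = 13.82
U = 1/13.82 = 0.072359

0.072359


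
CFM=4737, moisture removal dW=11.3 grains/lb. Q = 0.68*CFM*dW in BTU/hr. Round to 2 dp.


Q = 0.68 * 4737 * 11.3 = 36399.11 BTU/hr

36399.11 BTU/hr


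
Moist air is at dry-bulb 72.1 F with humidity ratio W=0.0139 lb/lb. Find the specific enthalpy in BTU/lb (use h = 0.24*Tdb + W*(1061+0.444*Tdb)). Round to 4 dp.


h = 0.24*72.1 + 0.0139*(1061+0.444*72.1) = 32.4969 BTU/lb

32.4969 BTU/lb


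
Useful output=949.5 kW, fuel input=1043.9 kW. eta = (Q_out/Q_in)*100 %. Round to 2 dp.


eta = (949.5/1043.9)*100 = 90.96 %

90.96 %


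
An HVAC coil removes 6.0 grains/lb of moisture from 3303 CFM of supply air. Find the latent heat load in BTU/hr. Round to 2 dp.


Q = 0.68 * 3303 * 6.0 = 13476.24 BTU/hr

13476.24 BTU/hr


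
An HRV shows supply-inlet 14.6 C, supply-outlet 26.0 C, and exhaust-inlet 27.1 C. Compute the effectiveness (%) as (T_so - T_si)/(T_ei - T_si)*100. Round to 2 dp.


eff = (26.0-14.6)/(27.1-14.6)*100 = 91.20 %

91.20 %


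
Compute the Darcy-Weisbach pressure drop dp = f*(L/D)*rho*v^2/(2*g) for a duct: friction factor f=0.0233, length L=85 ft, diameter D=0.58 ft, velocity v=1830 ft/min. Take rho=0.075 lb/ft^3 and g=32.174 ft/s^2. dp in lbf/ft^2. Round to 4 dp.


v_fps = 1830/60 = 30.5 ft/s
dp = 0.0233*(85/0.58)*0.075*30.5^2/(2*32.174) = 3.7023 lbf/ft^2

3.7023 lbf/ft^2


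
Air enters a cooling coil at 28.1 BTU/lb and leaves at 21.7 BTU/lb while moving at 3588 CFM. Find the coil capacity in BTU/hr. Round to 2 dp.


Q = 4.5 * 3588 * (28.1 - 21.7) = 103334.40 BTU/hr

103334.40 BTU/hr


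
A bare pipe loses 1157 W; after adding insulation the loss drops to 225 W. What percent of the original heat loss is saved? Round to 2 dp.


Savings = ((1157-225)/1157)*100 = 80.55 %

80.55 %


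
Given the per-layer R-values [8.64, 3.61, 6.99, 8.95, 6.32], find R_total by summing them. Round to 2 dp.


R_total = 8.64 + 3.61 + 6.99 + 8.95 + 6.32 = 34.51

34.51


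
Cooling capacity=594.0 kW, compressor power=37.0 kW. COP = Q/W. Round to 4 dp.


COP = 594.0 / 37.0 = 16.0541

16.0541


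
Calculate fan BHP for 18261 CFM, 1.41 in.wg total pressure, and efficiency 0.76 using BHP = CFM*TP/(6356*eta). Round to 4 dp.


BHP = 18261 * 1.41 / (6356 * 0.76) = 5.3302 hp

5.3302 hp


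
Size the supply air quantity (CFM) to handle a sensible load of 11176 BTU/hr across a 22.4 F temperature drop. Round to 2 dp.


CFM = 11176 / (1.08 * 22.4) = 461.97

461.97 CFM


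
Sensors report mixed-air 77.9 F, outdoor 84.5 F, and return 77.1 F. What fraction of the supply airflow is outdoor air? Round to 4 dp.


frac = (77.9 - 77.1) / (84.5 - 77.1) = 0.1081

0.1081


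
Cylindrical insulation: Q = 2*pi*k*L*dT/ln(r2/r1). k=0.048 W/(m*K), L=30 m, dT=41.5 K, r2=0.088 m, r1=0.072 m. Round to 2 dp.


Q = 2*pi*0.048*30*41.5/ln(0.088/0.072) = 1871.14 W

1871.14 W


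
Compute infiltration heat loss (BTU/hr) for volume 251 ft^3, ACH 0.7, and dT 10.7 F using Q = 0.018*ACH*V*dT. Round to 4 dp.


Q = 0.018 * 0.7 * 251 * 10.7 = 33.8398 BTU/hr

33.8398 BTU/hr


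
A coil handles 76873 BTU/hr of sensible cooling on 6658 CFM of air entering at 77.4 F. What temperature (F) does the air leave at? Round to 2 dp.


dT = 76873/(1.08*6658) = 10.6907
T_leave = 77.4 - 10.6907 = 66.71 F

66.71 F


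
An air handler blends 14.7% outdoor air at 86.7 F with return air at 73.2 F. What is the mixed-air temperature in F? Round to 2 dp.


T_mix = 73.2 + (14.7/100)*(86.7-73.2) = 75.18 F

75.18 F


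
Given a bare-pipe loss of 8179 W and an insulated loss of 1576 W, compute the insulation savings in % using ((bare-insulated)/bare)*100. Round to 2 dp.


Savings = ((8179-1576)/8179)*100 = 80.73 %

80.73 %


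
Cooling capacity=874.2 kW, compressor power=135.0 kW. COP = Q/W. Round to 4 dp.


COP = 874.2 / 135.0 = 6.4756

6.4756


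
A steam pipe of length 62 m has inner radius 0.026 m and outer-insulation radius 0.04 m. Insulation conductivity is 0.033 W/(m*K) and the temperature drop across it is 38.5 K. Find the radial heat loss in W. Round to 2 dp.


Q = 2*pi*0.033*62*38.5/ln(0.04/0.026) = 1148.91 W

1148.91 W
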